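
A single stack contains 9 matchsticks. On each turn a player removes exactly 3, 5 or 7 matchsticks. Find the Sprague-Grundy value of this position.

Compute g(0), g(1), … for moves {3, 5, 7}:
g(0) = mex{} = 0
g(1) = mex{} = 0
g(2) = mex{} = 0
g(3) = mex{0} = 1
g(4) = mex{0} = 1
g(5) = mex{0} = 1
g(6) = mex{0,1} = 2
g(7) = mex{0,1} = 2
g(8) = mex{0,1} = 2
g(9) = mex{0,1,2} = 3
So g(9) = 3.

3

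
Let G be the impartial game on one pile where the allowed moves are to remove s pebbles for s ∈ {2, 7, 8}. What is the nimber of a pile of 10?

0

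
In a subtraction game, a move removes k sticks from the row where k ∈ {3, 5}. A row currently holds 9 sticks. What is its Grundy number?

0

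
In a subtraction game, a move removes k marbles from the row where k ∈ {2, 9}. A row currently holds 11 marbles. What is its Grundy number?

0

Compute g(0), g(1), … for moves {2, 9}:
k:     0  1  2  3  4  5  6  7  8  9 10 11
g(k):  0  0  1  1  0  0  1  1  0  2  1  0
So g(11) = 0.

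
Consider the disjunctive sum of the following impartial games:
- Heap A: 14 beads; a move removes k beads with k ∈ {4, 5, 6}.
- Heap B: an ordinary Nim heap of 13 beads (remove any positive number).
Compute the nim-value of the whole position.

12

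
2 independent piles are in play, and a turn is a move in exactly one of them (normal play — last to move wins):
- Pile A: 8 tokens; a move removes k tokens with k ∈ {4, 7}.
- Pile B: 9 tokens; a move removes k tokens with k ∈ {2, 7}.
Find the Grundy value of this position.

Build the Grundy sequence for pile A with g(k) = mex{g(k−s) : s ∈ {4, 7}, s ≤ k}:
g(0) = mex{} = 0
g(1) = mex{} = 0
g(2) = mex{} = 0
g(3) = mex{} = 0
g(4) = mex{0} = 1
g(5) = mex{0} = 1
g(6) = mex{0} = 1
g(7) = mex{0} = 1
g(8) = mex{0,1} = 2
So g(8) = 2.
Grundy values for pile B (subtraction set {2, 7}):
k:     0  1  2  3  4  5  6  7  8  9
g(k):  0  0  1  1  0  0  1  1  2  0
So g(9) = 0.
The value of a disjunctive sum is the nim-sum of the parts.
Combined value = 2 XOR 0 = 2.

2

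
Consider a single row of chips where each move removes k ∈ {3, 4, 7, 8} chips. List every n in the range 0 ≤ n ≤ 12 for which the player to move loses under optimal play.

Build the Grundy sequence with g(k) = mex{g(k−s) : s ∈ {3, 4, 7, 8}, s ≤ k}:
k:     0  1  2  3  4  5  6  7  8  9 10 11 12
g(k):  0  0  0  1  1  1  2  2  2  3  3  0  0
The P-positions (g = 0) in 0..12 are 0, 1, 2, 11, 12.

0, 1, 2, 11, 12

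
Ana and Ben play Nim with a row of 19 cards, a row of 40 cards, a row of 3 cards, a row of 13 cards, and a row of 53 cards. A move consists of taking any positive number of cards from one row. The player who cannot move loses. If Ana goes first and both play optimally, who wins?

In binary:
  010011  (19)
  101000  (40)
  000011  (3)
  001101  (13)
  110101  (53)
  ------
  000000  (0)
The nim-sum is 0, so this is a P-position: the player to move is in a losing position under optimal play; Ana is about to move from it and so loses — Ben wins.

Ben wins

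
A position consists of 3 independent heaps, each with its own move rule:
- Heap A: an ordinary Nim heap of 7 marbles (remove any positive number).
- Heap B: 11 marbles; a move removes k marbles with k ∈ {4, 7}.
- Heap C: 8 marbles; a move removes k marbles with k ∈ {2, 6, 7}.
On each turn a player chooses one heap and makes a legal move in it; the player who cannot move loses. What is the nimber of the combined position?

Heap A is a plain Nim heap of size 7, so its Grundy value is 7.
Grundy values for heap B (subtraction set {4, 7}):
g(0) = mex{} = 0
g(1) = mex{} = 0
g(2) = mex{} = 0
g(3) = mex{} = 0
g(4) = mex{0} = 1
g(5) = mex{0} = 1
g(6) = mex{0} = 1
g(7) = mex{0} = 1
g(8) = mex{0,1} = 2
g(9) = mex{0,1} = 2
g(10) = mex{0,1} = 2
g(11) = mex{1} = 0
So g(11) = 0.
For heap C, compute g(0), g(1), … with moves {2, 6, 7}:
k:     0  1  2  3  4  5  6  7  8
g(k):  0  0  1  1  0  0  1  1  2
So g(8) = 2.
By the Sprague-Grundy theorem, the Grundy value of a sum of independent games is the XOR of the component values.
Combined value = 7 ⊕ 0 ⊕ 2 = 5.

5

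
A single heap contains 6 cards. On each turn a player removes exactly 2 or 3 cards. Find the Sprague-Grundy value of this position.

Build the Grundy sequence with g(k) = mex{g(k−s) : s ∈ {2, 3}, s ≤ k}:
k:     0  1  2  3  4  5  6
g(k):  0  0  1  1  2  0  0
So g(6) = 0.

0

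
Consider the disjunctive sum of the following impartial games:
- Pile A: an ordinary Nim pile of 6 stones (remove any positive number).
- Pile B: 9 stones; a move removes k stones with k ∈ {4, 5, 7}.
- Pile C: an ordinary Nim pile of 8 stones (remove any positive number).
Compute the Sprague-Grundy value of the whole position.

Pile A is a plain Nim pile of size 6, so its Grundy value is 6.
Build the Grundy sequence for pile B with g(k) = mex{g(k−s) : s ∈ {4, 5, 7}, s ≤ k}:
k:     0  1  2  3  4  5  6  7  8  9
g(k):  0  0  0  0  1  1  1  1  2  2
So g(9) = 2.
Pile C is a plain Nim pile of size 8, so its Grundy value is 8.
By the Sprague-Grundy theorem, the Grundy value of a sum of independent games is the XOR of the component values.
Combined value = 6 ⊕ 2 ⊕ 8 = 12.

12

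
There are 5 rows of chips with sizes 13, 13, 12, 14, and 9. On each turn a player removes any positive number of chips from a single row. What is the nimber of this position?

11

Nim-sum: 13 ⊕ 13 ⊕ 12 ⊕ 14 ⊕ 9 = 11.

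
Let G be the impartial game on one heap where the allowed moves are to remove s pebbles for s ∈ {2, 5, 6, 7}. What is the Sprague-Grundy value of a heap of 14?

1

Grundy values for subtraction set {2, 5, 6, 7}:
g(0) = mex{} = 0
g(1) = mex{} = 0
g(2) = mex{0} = 1
g(3) = mex{0} = 1
g(4) = mex{1} = 0
g(5) = mex{0,1} = 2
g(6) = mex{0} = 1
g(7) = mex{0,1,2} = 3
g(8) = mex{0,1} = 2
g(9) = mex{0,1,3} = 2
g(10) = mex{0,1,2} = 3
g(11) = mex{0,1,2} = 3
g(12) = mex{1,2,3} = 0
g(13) = mex{1,2,3} = 0
g(14) = mex{0,2,3} = 1
So g(14) = 1.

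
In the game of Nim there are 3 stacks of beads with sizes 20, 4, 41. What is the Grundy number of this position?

57

Nim-sum: 20 XOR 4 XOR 41 = 57.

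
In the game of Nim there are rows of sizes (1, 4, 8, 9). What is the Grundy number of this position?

4

Nim-sum: 1 XOR 4 XOR 8 XOR 9 = 4.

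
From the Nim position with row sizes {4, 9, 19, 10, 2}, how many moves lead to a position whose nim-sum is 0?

Compute the nim-sum pairwise:
4 ^ 9 = 13
13 ^ 19 = 30
30 ^ 10 = 20
20 ^ 2 = 22
The overall nim-sum is X = 22. A row of size p has a winning move iff p XOR X < p (reduce it to p XOR X).
  4: 4 XOR 22 = 18 ≥ 4 — no move.
  9: 9 XOR 22 = 31 ≥ 9 — no move.
  19: 19 XOR 22 = 5 < 19 — winning move (to 5).
  10: 10 XOR 22 = 28 ≥ 10 — no move.
  2: 2 XOR 22 = 20 ≥ 2 — no move.
That gives 1 winning move.

1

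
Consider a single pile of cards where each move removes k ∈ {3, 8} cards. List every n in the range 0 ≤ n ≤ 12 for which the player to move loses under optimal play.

Grundy values for subtraction set {3, 8}:
g(0) = mex{} = 0
g(1) = mex{} = 0
g(2) = mex{} = 0
g(3) = mex{0} = 1
g(4) = mex{0} = 1
g(5) = mex{0} = 1
g(6) = mex{1} = 0
g(7) = mex{1} = 0
g(8) = mex{0,1} = 2
g(9) = mex{0} = 1
g(10) = mex{0} = 1
g(11) = mex{1,2} = 0
g(12) = mex{1} = 0
The P-positions (g = 0) in 0..12 are 0, 1, 2, 6, 7, 11, 12.

0, 1, 2, 6, 7, 11, 12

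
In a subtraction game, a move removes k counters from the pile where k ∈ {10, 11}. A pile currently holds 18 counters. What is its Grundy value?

Compute g(0), g(1), … for moves {10, 11}:
k:     0  1  2  3  4  5  6  7  8  9 10 11 12 13 14 15 16 17 18
g(k):  0  0  0  0  0  0  0  0  0  0  1  1  1  1  1  1  1  1  1
So g(18) = 1.

1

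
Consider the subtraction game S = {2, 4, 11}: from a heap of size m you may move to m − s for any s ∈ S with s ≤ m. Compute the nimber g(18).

2

Grundy values for subtraction set {2, 4, 11}:
k:     0  1  2  3  4  5  6  7  8  9 10 11 12 13 14 15 16 17 18
g(k):  0  0  1  1  2  2  0  0  1  1  2  2  3  0  0  1  1  2  2
So g(18) = 2.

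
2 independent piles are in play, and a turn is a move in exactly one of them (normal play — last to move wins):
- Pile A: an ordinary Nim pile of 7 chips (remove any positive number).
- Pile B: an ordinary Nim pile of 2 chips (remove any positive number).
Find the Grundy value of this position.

5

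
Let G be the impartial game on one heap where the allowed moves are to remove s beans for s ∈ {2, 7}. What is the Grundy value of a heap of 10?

0

Grundy values for subtraction set {2, 7}:
g(0) = mex{} = 0
g(1) = mex{} = 0
g(2) = mex{0} = 1
g(3) = mex{0} = 1
g(4) = mex{1} = 0
g(5) = mex{1} = 0
g(6) = mex{0} = 1
g(7) = mex{0} = 1
g(8) = mex{0,1} = 2
g(9) = mex{1} = 0
g(10) = mex{1,2} = 0
So g(10) = 0.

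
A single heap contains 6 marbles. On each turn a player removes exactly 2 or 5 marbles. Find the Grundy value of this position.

Compute g(0), g(1), … for moves {2, 5}:
g(0) = mex{} = 0
g(1) = mex{} = 0
g(2) = mex{0} = 1
g(3) = mex{0} = 1
g(4) = mex{1} = 0
g(5) = mex{0,1} = 2
g(6) = mex{0} = 1
So g(6) = 1.

1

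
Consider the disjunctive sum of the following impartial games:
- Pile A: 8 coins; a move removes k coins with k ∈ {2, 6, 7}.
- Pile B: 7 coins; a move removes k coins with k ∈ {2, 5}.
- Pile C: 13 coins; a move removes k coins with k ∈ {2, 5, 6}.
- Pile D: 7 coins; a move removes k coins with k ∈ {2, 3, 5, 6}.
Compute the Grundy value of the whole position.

0

Build the Grundy sequence for pile A with g(k) = mex{g(k−s) : s ∈ {2, 6, 7}, s ≤ k}:
k:     0  1  2  3  4  5  6  7  8
g(k):  0  0  1  1  0  0  1  1  2
So g(8) = 2.
Build the Grundy sequence for pile B with g(k) = mex{g(k−s) : s ∈ {2, 5}, s ≤ k}:
g(0) = mex{} = 0
g(1) = mex{} = 0
g(2) = mex{0} = 1
g(3) = mex{0} = 1
g(4) = mex{1} = 0
g(5) = mex{0,1} = 2
g(6) = mex{0} = 1
g(7) = mex{1,2} = 0
So g(7) = 0.
For pile C, compute g(0), g(1), … with moves {2, 5, 6}:
k:     0  1  2  3  4  5  6  7  8  9 10 11 12 13
g(k):  0  0  1  1  0  2  1  3  0  2  1  0  0  1
So g(13) = 1.
For pile D, compute g(0), g(1), … with moves {2, 3, 5, 6}:
k:     0  1  2  3  4  5  6  7
g(k):  0  0  1  1  2  2  3  3
So g(7) = 3.
The value of a disjunctive sum is the nim-sum of the parts.
Combined value = 2 ⊕ 0 ⊕ 1 ⊕ 3 = 0.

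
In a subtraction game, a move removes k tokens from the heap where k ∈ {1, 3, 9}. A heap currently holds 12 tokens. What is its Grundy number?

Compute g(0), g(1), … for moves {1, 3, 9}:
g(0) = mex{} = 0
g(1) = mex{0} = 1
g(2) = mex{1} = 0
g(3) = mex{0} = 1
g(4) = mex{1} = 0
g(5) = mex{0} = 1
g(6) = mex{1} = 0
g(7) = mex{0} = 1
g(8) = mex{1} = 0
g(9) = mex{0} = 1
g(10) = mex{1} = 0
g(11) = mex{0} = 1
g(12) = mex{1} = 0
So g(12) = 0.

0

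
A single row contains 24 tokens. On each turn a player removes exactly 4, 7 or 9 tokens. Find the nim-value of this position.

Build the Grundy sequence with g(k) = mex{g(k−s) : s ∈ {4, 7, 9}, s ≤ k}:
k:     0  1  2  3  4  5  6  7  8  9 10 11 12 13 14 15 16 17 18 19 20 21 22 23 24
g(k):  0  0  0  0  1  1  1  1  2  2  2  2  3  0  0  0  0  1  1  1  1  2  2  2  2
So g(24) = 2.

2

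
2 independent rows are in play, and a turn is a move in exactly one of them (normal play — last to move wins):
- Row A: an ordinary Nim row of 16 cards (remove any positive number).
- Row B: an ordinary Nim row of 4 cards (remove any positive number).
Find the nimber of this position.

20

Row A is a plain Nim row of size 16, so its Grundy value is 16.
Row B is a plain Nim row of size 4, so its Grundy value is 4.
By the Sprague-Grundy theorem, the Grundy value of a sum of independent games is the XOR of the component values.
Combined value = 16 ⊕ 4 = 20.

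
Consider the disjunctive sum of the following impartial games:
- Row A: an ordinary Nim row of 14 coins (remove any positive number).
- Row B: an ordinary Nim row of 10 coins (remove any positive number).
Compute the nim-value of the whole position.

Row A is a plain Nim row of size 14, so its Grundy value is 14.
Row B is a plain Nim row of size 10, so its Grundy value is 10.
By the Sprague-Grundy theorem, the Grundy value of a sum of independent games is the XOR of the component values.
Combined value = 14 ⊕ 10 = 4.

4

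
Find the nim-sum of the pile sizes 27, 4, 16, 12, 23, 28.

Nim-sum: 27 ⊕ 4 ⊕ 16 ⊕ 12 ⊕ 23 ⊕ 28 = 8.

8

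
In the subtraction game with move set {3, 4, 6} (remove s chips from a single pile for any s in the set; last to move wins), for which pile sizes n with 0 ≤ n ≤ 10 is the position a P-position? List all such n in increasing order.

0, 1, 2, 9, 10

Build the Grundy sequence with g(k) = mex{g(k−s) : s ∈ {3, 4, 6}, s ≤ k}:
g(0) = mex{} = 0
g(1) = mex{} = 0
g(2) = mex{} = 0
g(3) = mex{0} = 1
g(4) = mex{0} = 1
g(5) = mex{0} = 1
g(6) = mex{0,1} = 2
g(7) = mex{0,1} = 2
g(8) = mex{0,1} = 2
g(9) = mex{1,2} = 0
g(10) = mex{1,2} = 0
The P-positions (g = 0) in 0..10 are 0, 1, 2, 9, 10.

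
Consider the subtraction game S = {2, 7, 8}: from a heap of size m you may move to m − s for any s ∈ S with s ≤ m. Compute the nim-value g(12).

Grundy values for subtraction set {2, 7, 8}:
g(0) = mex{} = 0
g(1) = mex{} = 0
g(2) = mex{0} = 1
g(3) = mex{0} = 1
g(4) = mex{1} = 0
g(5) = mex{1} = 0
g(6) = mex{0} = 1
g(7) = mex{0} = 1
g(8) = mex{0,1} = 2
g(9) = mex{0,1} = 2
g(10) = mex{1,2} = 0
g(11) = mex{0,1,2} = 3
g(12) = mex{0} = 1
So g(12) = 1.

1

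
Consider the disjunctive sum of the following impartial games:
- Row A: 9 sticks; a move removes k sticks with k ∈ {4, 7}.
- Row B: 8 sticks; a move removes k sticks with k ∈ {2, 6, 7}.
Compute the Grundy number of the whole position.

0

Grundy values for row A (subtraction set {4, 7}):
g(0) = mex{} = 0
g(1) = mex{} = 0
g(2) = mex{} = 0
g(3) = mex{} = 0
g(4) = mex{0} = 1
g(5) = mex{0} = 1
g(6) = mex{0} = 1
g(7) = mex{0} = 1
g(8) = mex{0,1} = 2
g(9) = mex{0,1} = 2
So g(9) = 2.
For row B, compute g(0), g(1), … with moves {2, 6, 7}:
g(0) = mex{} = 0
g(1) = mex{} = 0
g(2) = mex{0} = 1
g(3) = mex{0} = 1
g(4) = mex{1} = 0
g(5) = mex{1} = 0
g(6) = mex{0} = 1
g(7) = mex{0} = 1
g(8) = mex{0,1} = 2
So g(8) = 2.
By the Sprague-Grundy theorem, the Grundy value of a sum of independent games is the XOR of the component values.
Combined value = 2 ⊕ 2 = 0.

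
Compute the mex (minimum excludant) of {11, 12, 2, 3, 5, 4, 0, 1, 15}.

The values 0, 1, 2, 3, 4, 5 are all present; 6 is the first non-negative integer missing from the set.

6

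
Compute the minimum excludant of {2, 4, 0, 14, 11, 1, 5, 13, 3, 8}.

The values 0, 1, 2, 3, 4, 5 are all present; 6 is the first non-negative integer missing from the set.

6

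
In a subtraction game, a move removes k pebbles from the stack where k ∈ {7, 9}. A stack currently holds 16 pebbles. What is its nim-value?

0

Compute g(0), g(1), … for moves {7, 9}:
k:     0  1  2  3  4  5  6  7  8  9 10 11 12 13 14 15 16
g(k):  0  0  0  0  0  0  0  1  1  1  1  1  1  1  2  2  0
So g(16) = 0.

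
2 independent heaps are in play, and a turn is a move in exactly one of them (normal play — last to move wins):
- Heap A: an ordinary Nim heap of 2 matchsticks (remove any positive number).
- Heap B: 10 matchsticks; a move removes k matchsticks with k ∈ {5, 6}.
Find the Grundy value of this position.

0

Heap A is a plain Nim heap of size 2, so its Grundy value is 2.
For heap B, compute g(0), g(1), … with moves {5, 6}:
k:     0  1  2  3  4  5  6  7  8  9 10
g(k):  0  0  0  0  0  1  1  1  1  1  2
So g(10) = 2.
The value of a disjunctive sum is the nim-sum of the parts.
Combined value = 2 ⊕ 2 = 0.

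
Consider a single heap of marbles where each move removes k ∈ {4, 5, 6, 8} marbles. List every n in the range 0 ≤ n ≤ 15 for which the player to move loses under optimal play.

0, 1, 2, 3, 12, 13, 14, 15

Grundy values for subtraction set {4, 5, 6, 8}:
k:     0  1  2  3  4  5  6  7  8  9 10 11 12 13 14 15
g(k):  0  0  0  0  1  1  1  1  2  2  2  2  0  0  0  0
The P-positions (g = 0) in 0..15 are 0, 1, 2, 3, 12, 13, 14, 15.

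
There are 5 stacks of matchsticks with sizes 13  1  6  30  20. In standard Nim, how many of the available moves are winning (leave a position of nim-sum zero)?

0

Compute the nim-sum pairwise:
13 XOR 1 = 12
12 XOR 6 = 10
10 XOR 30 = 20
20 XOR 20 = 0
The nim-sum is already 0, so every move leaves a nonzero nim-sum — there are no winning moves.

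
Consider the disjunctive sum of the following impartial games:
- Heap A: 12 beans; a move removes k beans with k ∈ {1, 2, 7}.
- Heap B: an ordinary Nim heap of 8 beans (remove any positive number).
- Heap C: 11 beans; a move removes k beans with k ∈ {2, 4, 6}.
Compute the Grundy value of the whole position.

9

Build the Grundy sequence for heap A with g(k) = mex{g(k−s) : s ∈ {1, 2, 7}, s ≤ k}:
k:     0  1  2  3  4  5  6  7  8  9 10 11 12
g(k):  0  1  2  0  1  2  0  1  2  0  1  2  0
So g(12) = 0.
Heap B is a plain Nim heap of size 8, so its Grundy value is 8.
For heap C, compute g(0), g(1), … with moves {2, 4, 6}:
g(0) = mex{} = 0
g(1) = mex{} = 0
g(2) = mex{0} = 1
g(3) = mex{0} = 1
g(4) = mex{0,1} = 2
g(5) = mex{0,1} = 2
g(6) = mex{0,1,2} = 3
g(7) = mex{0,1,2} = 3
g(8) = mex{1,2,3} = 0
g(9) = mex{1,2,3} = 0
g(10) = mex{0,2,3} = 1
g(11) = mex{0,2,3} = 1
So g(11) = 1.
The value of a disjunctive sum is the nim-sum of the parts.
Combined value = 0 XOR 8 XOR 1 = 9.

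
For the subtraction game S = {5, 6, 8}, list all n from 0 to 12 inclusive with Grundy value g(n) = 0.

0, 1, 2, 3, 4

Compute g(0), g(1), … for moves {5, 6, 8}:
g(0) = mex{} = 0
g(1) = mex{} = 0
g(2) = mex{} = 0
g(3) = mex{} = 0
g(4) = mex{} = 0
g(5) = mex{0} = 1
g(6) = mex{0} = 1
g(7) = mex{0} = 1
g(8) = mex{0} = 1
g(9) = mex{0} = 1
g(10) = mex{0,1} = 2
g(11) = mex{0,1} = 2
g(12) = mex{0,1} = 2
The P-positions (g = 0) in 0..12 are 0, 1, 2, 3, 4.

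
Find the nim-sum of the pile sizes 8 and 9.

1

In binary:
  1000  (8)
  1001  (9)
  ----
  0001  (1)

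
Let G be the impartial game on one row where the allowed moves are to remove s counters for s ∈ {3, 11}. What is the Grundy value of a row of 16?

Grundy values for subtraction set {3, 11}:
k:     0  1  2  3  4  5  6  7  8  9 10 11 12 13 14 15 16
g(k):  0  0  0  1  1  1  0  0  0  1  1  1  2  2  0  0  0
So g(16) = 0.

0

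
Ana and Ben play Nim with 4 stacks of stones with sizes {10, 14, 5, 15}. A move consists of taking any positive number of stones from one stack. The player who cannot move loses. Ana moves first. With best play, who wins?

Bitwise XOR of the heap sizes:
  1010  (10)
  1110  (14)
  0101  (5)
  1111  (15)
  ----
  1110  (14)
The nim-sum is 14 ≠ 0, so this is an N-position: the player to move can win; Ana has a winning move.

Ana wins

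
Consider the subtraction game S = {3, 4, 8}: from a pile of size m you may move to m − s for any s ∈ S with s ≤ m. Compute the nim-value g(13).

0

Grundy values for subtraction set {3, 4, 8}:
k:     0  1  2  3  4  5  6  7  8  9 10 11 12 13
g(k):  0  0  0  1  1  1  2  0  2  3  1  3  0  0
So g(13) = 0.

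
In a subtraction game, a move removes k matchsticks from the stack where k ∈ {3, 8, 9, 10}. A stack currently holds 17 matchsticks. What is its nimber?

3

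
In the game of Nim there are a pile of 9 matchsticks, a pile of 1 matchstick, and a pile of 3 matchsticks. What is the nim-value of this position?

11

Nim-sum: 9 ⊕ 1 ⊕ 3 = 11.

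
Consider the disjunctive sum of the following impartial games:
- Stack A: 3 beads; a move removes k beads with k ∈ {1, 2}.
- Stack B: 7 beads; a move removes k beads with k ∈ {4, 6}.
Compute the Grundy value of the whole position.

1

For stack A, compute g(0), g(1), … with moves {1, 2}:
k:     0  1  2  3
g(k):  0  1  2  0
So g(3) = 0.
For stack B, compute g(0), g(1), … with moves {4, 6}:
k:     0  1  2  3  4  5  6  7
g(k):  0  0  0  0  1  1  1  1
So g(7) = 1.
By the Sprague-Grundy theorem, the Grundy value of a sum of independent games is the XOR of the component values.
Combined value = 0 XOR 1 = 1.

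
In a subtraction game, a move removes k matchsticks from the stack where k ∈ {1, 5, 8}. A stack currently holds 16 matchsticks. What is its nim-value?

1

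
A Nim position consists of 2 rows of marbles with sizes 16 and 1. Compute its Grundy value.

17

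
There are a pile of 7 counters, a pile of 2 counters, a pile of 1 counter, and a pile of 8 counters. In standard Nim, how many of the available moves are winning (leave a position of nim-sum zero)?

Bitwise XOR of the heap sizes:
  0111  (7)
  0010  (2)
  0001  (1)
  1000  (8)
  ----
  1100  (12)
The overall nim-sum is X = 12. A pile of size p has a winning move iff p XOR X < p (reduce it to p XOR X).
  7: 7 XOR 12 = 11 ≥ 7 — no move.
  2: 2 XOR 12 = 14 ≥ 2 — no move.
  1: 1 XOR 12 = 13 ≥ 1 — no move.
  8: 8 XOR 12 = 4 < 8 — winning move (to 4).
That gives 1 winning move.

1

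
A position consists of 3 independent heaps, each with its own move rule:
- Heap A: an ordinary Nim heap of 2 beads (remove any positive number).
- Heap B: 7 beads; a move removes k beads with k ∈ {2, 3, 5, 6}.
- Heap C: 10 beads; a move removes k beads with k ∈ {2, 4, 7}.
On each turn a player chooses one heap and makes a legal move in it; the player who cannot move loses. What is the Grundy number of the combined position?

3

Heap A is a plain Nim heap of size 2, so its Grundy value is 2.
Build the Grundy sequence for heap B with g(k) = mex{g(k−s) : s ∈ {2, 3, 5, 6}, s ≤ k}:
g(0) = mex{} = 0
g(1) = mex{} = 0
g(2) = mex{0} = 1
g(3) = mex{0} = 1
g(4) = mex{0,1} = 2
g(5) = mex{0,1} = 2
g(6) = mex{0,1,2} = 3
g(7) = mex{0,1,2} = 3
So g(7) = 3.
Build the Grundy sequence for heap C with g(k) = mex{g(k−s) : s ∈ {2, 4, 7}, s ≤ k}:
g(0) = mex{} = 0
g(1) = mex{} = 0
g(2) = mex{0} = 1
g(3) = mex{0} = 1
g(4) = mex{0,1} = 2
g(5) = mex{0,1} = 2
g(6) = mex{1,2} = 0
g(7) = mex{0,1,2} = 3
g(8) = mex{0,2} = 1
g(9) = mex{1,2,3} = 0
g(10) = mex{0,1} = 2
So g(10) = 2.
By the Sprague-Grundy theorem, the Grundy value of a sum of independent games is the XOR of the component values.
Combined value = 2 XOR 3 XOR 2 = 3.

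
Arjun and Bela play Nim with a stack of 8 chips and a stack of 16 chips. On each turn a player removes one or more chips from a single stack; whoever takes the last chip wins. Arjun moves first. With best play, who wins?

Arjun wins

Compute the nim-sum pairwise:
8 ^ 16 = 24
The nim-sum is 24 ≠ 0, so this is an N-position: the player to move can win; Arjun has a winning move.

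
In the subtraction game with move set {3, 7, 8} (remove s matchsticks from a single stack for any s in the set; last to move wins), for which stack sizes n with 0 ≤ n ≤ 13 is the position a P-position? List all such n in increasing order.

0, 1, 2, 6, 11, 12

Grundy values for subtraction set {3, 7, 8}:
k:     0  1  2  3  4  5  6  7  8  9 10 11 12 13
g(k):  0  0  0  1  1  1  0  2  2  1  3  0  0  2
The P-positions (g = 0) in 0..13 are 0, 1, 2, 6, 11, 12.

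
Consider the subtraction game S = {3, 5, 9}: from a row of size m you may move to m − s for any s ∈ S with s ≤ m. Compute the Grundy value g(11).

Grundy values for subtraction set {3, 5, 9}:
g(0) = mex{} = 0
g(1) = mex{} = 0
g(2) = mex{} = 0
g(3) = mex{0} = 1
g(4) = mex{0} = 1
g(5) = mex{0} = 1
g(6) = mex{0,1} = 2
g(7) = mex{0,1} = 2
g(8) = mex{1} = 0
g(9) = mex{0,1,2} = 3
g(10) = mex{0,1,2} = 3
g(11) = mex{0,2} = 1
So g(11) = 1.

1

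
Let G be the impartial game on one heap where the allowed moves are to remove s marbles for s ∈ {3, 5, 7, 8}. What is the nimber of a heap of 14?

1

Grundy values for subtraction set {3, 5, 7, 8}:
k:     0  1  2  3  4  5  6  7  8  9 10 11 12 13 14
g(k):  0  0  0  1  1  1  2  2  2  3  3  0  0  0  1
So g(14) = 1.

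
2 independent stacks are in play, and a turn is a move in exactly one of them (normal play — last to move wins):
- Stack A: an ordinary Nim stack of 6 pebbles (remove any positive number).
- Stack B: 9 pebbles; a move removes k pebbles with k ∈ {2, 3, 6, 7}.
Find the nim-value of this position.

Stack A is a plain Nim stack of size 6, so its Grundy value is 6.
Build the Grundy sequence for stack B with g(k) = mex{g(k−s) : s ∈ {2, 3, 6, 7}, s ≤ k}:
k:     0  1  2  3  4  5  6  7  8  9
g(k):  0  0  1  1  2  0  3  1  2  0
So g(9) = 0.
By the Sprague-Grundy theorem, the Grundy value of a sum of independent games is the XOR of the component values.
Combined value = 6 XOR 0 = 6.

6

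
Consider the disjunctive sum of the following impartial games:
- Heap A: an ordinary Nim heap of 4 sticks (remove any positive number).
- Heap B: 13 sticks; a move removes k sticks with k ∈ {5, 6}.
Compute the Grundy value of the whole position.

4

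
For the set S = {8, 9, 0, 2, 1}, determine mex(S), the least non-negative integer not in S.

3

The values 0, 1, 2 are all present; 3 is the first non-negative integer missing from the set.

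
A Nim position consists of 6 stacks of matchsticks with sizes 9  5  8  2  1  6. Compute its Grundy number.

Compute the nim-sum pairwise:
9 XOR 5 = 12
12 XOR 8 = 4
4 XOR 2 = 6
6 XOR 1 = 7
7 XOR 6 = 1

1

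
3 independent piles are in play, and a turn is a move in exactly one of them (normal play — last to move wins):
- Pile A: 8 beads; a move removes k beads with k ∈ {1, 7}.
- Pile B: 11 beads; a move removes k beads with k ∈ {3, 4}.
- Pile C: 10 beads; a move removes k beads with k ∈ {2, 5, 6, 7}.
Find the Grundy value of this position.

Grundy values for pile A (subtraction set {1, 7}):
g(0) = mex{} = 0
g(1) = mex{0} = 1
g(2) = mex{1} = 0
g(3) = mex{0} = 1
g(4) = mex{1} = 0
g(5) = mex{0} = 1
g(6) = mex{1} = 0
g(7) = mex{0} = 1
g(8) = mex{1} = 0
So g(8) = 0.
Build the Grundy sequence for pile B with g(k) = mex{g(k−s) : s ∈ {3, 4}, s ≤ k}:
g(0) = mex{} = 0
g(1) = mex{} = 0
g(2) = mex{} = 0
g(3) = mex{0} = 1
g(4) = mex{0} = 1
g(5) = mex{0} = 1
g(6) = mex{0,1} = 2
g(7) = mex{1} = 0
g(8) = mex{1} = 0
g(9) = mex{1,2} = 0
g(10) = mex{0,2} = 1
g(11) = mex{0} = 1
So g(11) = 1.
Build the Grundy sequence for pile C with g(k) = mex{g(k−s) : s ∈ {2, 5, 6, 7}, s ≤ k}:
g(0) = mex{} = 0
g(1) = mex{} = 0
g(2) = mex{0} = 1
g(3) = mex{0} = 1
g(4) = mex{1} = 0
g(5) = mex{0,1} = 2
g(6) = mex{0} = 1
g(7) = mex{0,1,2} = 3
g(8) = mex{0,1} = 2
g(9) = mex{0,1,3} = 2
g(10) = mex{0,1,2} = 3
So g(10) = 3.
The value of a disjunctive sum is the nim-sum of the parts.
Combined value = 0 XOR 1 XOR 3 = 2.

2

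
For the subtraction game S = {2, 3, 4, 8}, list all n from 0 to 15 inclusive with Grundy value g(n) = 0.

Compute g(0), g(1), … for moves {2, 3, 4, 8}:
k:     0  1  2  3  4  5  6  7  8  9 10 11 12 13 14 15
g(k):  0  0  1  1  2  2  0  0  1  1  2  2  0  0  1  1
The P-positions (g = 0) in 0..15 are 0, 1, 6, 7, 12, 13.

0, 1, 6, 7, 12, 13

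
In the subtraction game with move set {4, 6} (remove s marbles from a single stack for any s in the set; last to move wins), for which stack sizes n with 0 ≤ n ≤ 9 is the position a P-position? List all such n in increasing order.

0, 1, 2, 3

Grundy values for subtraction set {4, 6}:
k:     0  1  2  3  4  5  6  7  8  9
g(k):  0  0  0  0  1  1  1  1  2  2
The P-positions (g = 0) in 0..9 are 0, 1, 2, 3.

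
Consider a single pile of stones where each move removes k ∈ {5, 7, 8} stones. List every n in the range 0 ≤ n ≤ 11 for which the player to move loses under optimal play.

0, 1, 2, 3, 4

Build the Grundy sequence with g(k) = mex{g(k−s) : s ∈ {5, 7, 8}, s ≤ k}:
g(0) = mex{} = 0
g(1) = mex{} = 0
g(2) = mex{} = 0
g(3) = mex{} = 0
g(4) = mex{} = 0
g(5) = mex{0} = 1
g(6) = mex{0} = 1
g(7) = mex{0} = 1
g(8) = mex{0} = 1
g(9) = mex{0} = 1
g(10) = mex{0,1} = 2
g(11) = mex{0,1} = 2
The P-positions (g = 0) in 0..11 are 0, 1, 2, 3, 4.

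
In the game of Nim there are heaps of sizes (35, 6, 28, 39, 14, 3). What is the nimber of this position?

19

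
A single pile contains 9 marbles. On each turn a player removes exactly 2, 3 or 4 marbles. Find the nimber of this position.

Grundy values for subtraction set {2, 3, 4}:
g(0) = mex{} = 0
g(1) = mex{} = 0
g(2) = mex{0} = 1
g(3) = mex{0} = 1
g(4) = mex{0,1} = 2
g(5) = mex{0,1} = 2
g(6) = mex{1,2} = 0
g(7) = mex{1,2} = 0
g(8) = mex{0,2} = 1
g(9) = mex{0,2} = 1
So g(9) = 1.

1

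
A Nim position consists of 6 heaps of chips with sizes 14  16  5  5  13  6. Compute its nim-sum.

Compute the nim-sum pairwise:
14 XOR 16 = 30
30 XOR 5 = 27
27 XOR 5 = 30
30 XOR 13 = 19
19 XOR 6 = 21

21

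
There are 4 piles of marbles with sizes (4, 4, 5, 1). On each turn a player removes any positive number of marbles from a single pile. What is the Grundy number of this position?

4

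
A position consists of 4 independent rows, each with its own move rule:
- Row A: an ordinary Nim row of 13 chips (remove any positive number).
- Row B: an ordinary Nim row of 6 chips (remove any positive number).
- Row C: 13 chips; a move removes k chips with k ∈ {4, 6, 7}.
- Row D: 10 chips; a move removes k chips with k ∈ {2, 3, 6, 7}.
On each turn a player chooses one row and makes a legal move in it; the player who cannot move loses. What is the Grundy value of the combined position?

Row A is a plain Nim row of size 13, so its Grundy value is 13.
Row B is a plain Nim row of size 6, so its Grundy value is 6.
Grundy values for row C (subtraction set {4, 6, 7}):
k:     0  1  2  3  4  5  6  7  8  9 10 11 12 13
g(k):  0  0  0  0  1  1  1  1  2  2  2  0  0  0
So g(13) = 0.
Grundy values for row D (subtraction set {2, 3, 6, 7}):
k:     0  1  2  3  4  5  6  7  8  9 10
g(k):  0  0  1  1  2  0  3  1  2  0  0
So g(10) = 0.
By the Sprague-Grundy theorem, the Grundy value of a sum of independent games is the XOR of the component values.
Combined value = 13 ⊕ 6 ⊕ 0 ⊕ 0 = 11.

11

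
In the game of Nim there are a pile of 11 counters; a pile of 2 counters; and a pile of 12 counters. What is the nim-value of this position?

Compute the nim-sum pairwise:
11 XOR 2 = 9
9 XOR 12 = 5

5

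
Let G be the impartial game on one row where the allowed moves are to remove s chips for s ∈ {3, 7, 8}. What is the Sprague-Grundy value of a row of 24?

1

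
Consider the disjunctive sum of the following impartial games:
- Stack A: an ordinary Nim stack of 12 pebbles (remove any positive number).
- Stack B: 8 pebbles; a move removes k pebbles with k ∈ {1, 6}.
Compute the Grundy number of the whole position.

13

Stack A is a plain Nim stack of size 12, so its Grundy value is 12.
Grundy values for stack B (subtraction set {1, 6}):
g(0) = mex{} = 0
g(1) = mex{0} = 1
g(2) = mex{1} = 0
g(3) = mex{0} = 1
g(4) = mex{1} = 0
g(5) = mex{0} = 1
g(6) = mex{0,1} = 2
g(7) = mex{1,2} = 0
g(8) = mex{0} = 1
So g(8) = 1.
By the Sprague-Grundy theorem, the Grundy value of a sum of independent games is the XOR of the component values.
Combined value = 12 ⊕ 1 = 13.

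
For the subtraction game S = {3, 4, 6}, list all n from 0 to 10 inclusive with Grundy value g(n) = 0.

Build the Grundy sequence with g(k) = mex{g(k−s) : s ∈ {3, 4, 6}, s ≤ k}:
k:     0  1  2  3  4  5  6  7  8  9 10
g(k):  0  0  0  1  1  1  2  2  2  0  0
The P-positions (g = 0) in 0..10 are 0, 1, 2, 9, 10.

0, 1, 2, 9, 10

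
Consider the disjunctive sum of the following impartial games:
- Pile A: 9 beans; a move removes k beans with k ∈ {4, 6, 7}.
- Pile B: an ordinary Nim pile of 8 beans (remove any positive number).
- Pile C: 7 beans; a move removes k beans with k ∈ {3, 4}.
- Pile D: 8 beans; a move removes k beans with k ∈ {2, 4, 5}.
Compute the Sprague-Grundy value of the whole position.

Build the Grundy sequence for pile A with g(k) = mex{g(k−s) : s ∈ {4, 6, 7}, s ≤ k}:
k:     0  1  2  3  4  5  6  7  8  9
g(k):  0  0  0  0  1  1  1  1  2  2
So g(9) = 2.
Pile B is a plain Nim pile of size 8, so its Grundy value is 8.
Build the Grundy sequence for pile C with g(k) = mex{g(k−s) : s ∈ {3, 4}, s ≤ k}:
k:     0  1  2  3  4  5  6  7
g(k):  0  0  0  1  1  1  2  0
So g(7) = 0.
Build the Grundy sequence for pile D with g(k) = mex{g(k−s) : s ∈ {2, 4, 5}, s ≤ k}:
g(0) = mex{} = 0
g(1) = mex{} = 0
g(2) = mex{0} = 1
g(3) = mex{0} = 1
g(4) = mex{0,1} = 2
g(5) = mex{0,1} = 2
g(6) = mex{0,1,2} = 3
g(7) = mex{1,2} = 0
g(8) = mex{1,2,3} = 0
So g(8) = 0.
The value of a disjunctive sum is the nim-sum of the parts.
Combined value = 2 ⊕ 8 ⊕ 0 ⊕ 0 = 10.

10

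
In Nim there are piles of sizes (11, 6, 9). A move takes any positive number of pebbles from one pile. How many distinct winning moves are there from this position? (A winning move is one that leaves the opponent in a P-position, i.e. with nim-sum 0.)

1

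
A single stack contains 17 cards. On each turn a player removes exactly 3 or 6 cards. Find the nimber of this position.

2

Build the Grundy sequence with g(k) = mex{g(k−s) : s ∈ {3, 6}, s ≤ k}:
k:     0  1  2  3  4  5  6  7  8  9 10 11 12 13 14 15 16 17
g(k):  0  0  0  1  1  1  2  2  2  0  0  0  1  1  1  2  2  2
So g(17) = 2.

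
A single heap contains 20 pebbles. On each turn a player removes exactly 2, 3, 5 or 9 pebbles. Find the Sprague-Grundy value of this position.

3

Compute g(0), g(1), … for moves {2, 3, 5, 9}:
k:     0  1  2  3  4  5  6  7  8  9 10 11 12 13 14 15 16 17 18 19 20
g(k):  0  0  1  1  2  2  3  0  0  1  1  2  2  3  0  0  1  1  2  2  3
So g(20) = 3.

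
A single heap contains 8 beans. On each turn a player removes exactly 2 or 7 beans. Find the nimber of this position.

2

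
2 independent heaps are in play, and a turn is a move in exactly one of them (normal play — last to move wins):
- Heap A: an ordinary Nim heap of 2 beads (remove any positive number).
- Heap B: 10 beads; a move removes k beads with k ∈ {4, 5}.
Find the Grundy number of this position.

2

Heap A is a plain Nim heap of size 2, so its Grundy value is 2.
For heap B, compute g(0), g(1), … with moves {4, 5}:
k:     0  1  2  3  4  5  6  7  8  9 10
g(k):  0  0  0  0  1  1  1  1  2  0  0
So g(10) = 0.
The value of a disjunctive sum is the nim-sum of the parts.
Combined value = 2 XOR 0 = 2.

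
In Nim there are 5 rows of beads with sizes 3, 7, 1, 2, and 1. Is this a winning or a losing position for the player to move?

Nim-sum: 3 ⊕ 7 ⊕ 1 ⊕ 2 ⊕ 1 = 6.
The nim-sum is 6 ≠ 0, so this is an N-position: the player to move can win.

Winning position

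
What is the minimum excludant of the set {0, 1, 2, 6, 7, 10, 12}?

The values 0, 1, 2 are all present; 3 is the first non-negative integer missing from the set.

3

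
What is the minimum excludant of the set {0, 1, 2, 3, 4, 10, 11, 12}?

5

The values 0, 1, 2, 3, 4 are all present; 5 is the first non-negative integer missing from the set.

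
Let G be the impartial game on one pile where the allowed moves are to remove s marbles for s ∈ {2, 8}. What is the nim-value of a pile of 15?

Build the Grundy sequence with g(k) = mex{g(k−s) : s ∈ {2, 8}, s ≤ k}:
k:     0  1  2  3  4  5  6  7  8  9 10 11 12 13 14 15
g(k):  0  0  1  1  0  0  1  1  2  2  0  0  1  1  0  0
So g(15) = 0.

0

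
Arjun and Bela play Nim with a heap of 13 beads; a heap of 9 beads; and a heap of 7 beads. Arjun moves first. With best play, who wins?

Arjun wins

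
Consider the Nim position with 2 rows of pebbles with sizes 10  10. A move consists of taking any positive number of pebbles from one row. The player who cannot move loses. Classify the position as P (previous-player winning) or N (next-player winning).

P-position

Compute the nim-sum pairwise:
10 ⊕ 10 = 0
The nim-sum is 0, so this is a P-position: the player to move is in a losing position under optimal play.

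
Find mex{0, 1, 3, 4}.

2

The values 0, 1 are all present; 2 is the first non-negative integer missing from the set.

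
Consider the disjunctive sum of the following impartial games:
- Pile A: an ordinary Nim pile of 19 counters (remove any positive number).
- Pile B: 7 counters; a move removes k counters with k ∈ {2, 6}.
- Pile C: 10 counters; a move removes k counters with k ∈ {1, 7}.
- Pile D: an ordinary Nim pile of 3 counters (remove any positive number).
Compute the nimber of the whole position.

Pile A is a plain Nim pile of size 19, so its Grundy value is 19.
Build the Grundy sequence for pile B with g(k) = mex{g(k−s) : s ∈ {2, 6}, s ≤ k}:
k:     0  1  2  3  4  5  6  7
g(k):  0  0  1  1  0  0  1  1
So g(7) = 1.
Grundy values for pile C (subtraction set {1, 7}):
k:     0  1  2  3  4  5  6  7  8  9 10
g(k):  0  1  0  1  0  1  0  1  0  1  0
So g(10) = 0.
Pile D is a plain Nim pile of size 3, so its Grundy value is 3.
By the Sprague-Grundy theorem, the Grundy value of a sum of independent games is the XOR of the component values.
Combined value = 19 ⊕ 1 ⊕ 0 ⊕ 3 = 17.

17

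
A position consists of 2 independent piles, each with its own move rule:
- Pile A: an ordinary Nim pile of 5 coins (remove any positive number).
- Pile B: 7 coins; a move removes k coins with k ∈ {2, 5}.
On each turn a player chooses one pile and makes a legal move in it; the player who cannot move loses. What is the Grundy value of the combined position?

5

Pile A is a plain Nim pile of size 5, so its Grundy value is 5.
Grundy values for pile B (subtraction set {2, 5}):
k:     0  1  2  3  4  5  6  7
g(k):  0  0  1  1  0  2  1  0
So g(7) = 0.
By the Sprague-Grundy theorem, the Grundy value of a sum of independent games is the XOR of the component values.
Combined value = 5 XOR 0 = 5.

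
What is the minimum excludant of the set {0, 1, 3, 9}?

The values 0, 1 are all present; 2 is the first non-negative integer missing from the set.

2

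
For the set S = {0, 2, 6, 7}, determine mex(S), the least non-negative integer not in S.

1

0 is in the set but 1 is not, so the mex is 1.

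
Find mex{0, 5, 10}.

0 is in the set but 1 is not, so the mex is 1.

1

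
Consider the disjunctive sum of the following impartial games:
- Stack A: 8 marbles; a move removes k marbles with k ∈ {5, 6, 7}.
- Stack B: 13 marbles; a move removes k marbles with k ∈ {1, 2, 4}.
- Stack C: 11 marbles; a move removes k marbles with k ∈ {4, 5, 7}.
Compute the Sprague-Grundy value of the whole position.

0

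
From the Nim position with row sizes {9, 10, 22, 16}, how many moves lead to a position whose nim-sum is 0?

In binary:
  01001  (9)
  01010  (10)
  10110  (22)
  10000  (16)
  -----
  00101  (5)
The overall nim-sum is X = 5. A row of size p has a winning move iff p XOR X < p (reduce it to p XOR X).
  9: 9 XOR 5 = 12 ≥ 9 — no move.
  10: 10 XOR 5 = 15 ≥ 10 — no move.
  22: 22 XOR 5 = 19 < 22 — winning move (to 19).
  16: 16 XOR 5 = 21 ≥ 16 — no move.
That gives 1 winning move.

1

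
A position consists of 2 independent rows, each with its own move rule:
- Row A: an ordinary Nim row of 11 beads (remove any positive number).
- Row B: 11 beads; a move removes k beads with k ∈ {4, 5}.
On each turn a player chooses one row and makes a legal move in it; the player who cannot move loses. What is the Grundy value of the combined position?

Row A is a plain Nim row of size 11, so its Grundy value is 11.
Build the Grundy sequence for row B with g(k) = mex{g(k−s) : s ∈ {4, 5}, s ≤ k}:
k:     0  1  2  3  4  5  6  7  8  9 10 11
g(k):  0  0  0  0  1  1  1  1  2  0  0  0
So g(11) = 0.
The value of a disjunctive sum is the nim-sum of the parts.
Combined value = 11 ⊕ 0 = 11.

11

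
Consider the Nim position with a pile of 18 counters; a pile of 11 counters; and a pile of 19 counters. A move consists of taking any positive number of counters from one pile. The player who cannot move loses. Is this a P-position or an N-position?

Nim-sum: 18 XOR 11 XOR 19 = 10.
The nim-sum is 10 ≠ 0, so this is an N-position: the player to move can win.

N-position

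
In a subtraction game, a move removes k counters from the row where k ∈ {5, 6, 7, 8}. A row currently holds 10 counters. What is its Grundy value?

2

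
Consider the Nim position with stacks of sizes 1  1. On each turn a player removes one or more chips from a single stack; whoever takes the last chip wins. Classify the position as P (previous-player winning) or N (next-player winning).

P-position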